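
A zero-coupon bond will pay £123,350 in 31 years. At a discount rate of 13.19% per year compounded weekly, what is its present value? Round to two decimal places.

£2,077.79

Growth factor = (1 + 0.1319/52)^1612 ≈ 59.3660744889.
P = 123,350/59.3660744889 ≈ 2,077.7860.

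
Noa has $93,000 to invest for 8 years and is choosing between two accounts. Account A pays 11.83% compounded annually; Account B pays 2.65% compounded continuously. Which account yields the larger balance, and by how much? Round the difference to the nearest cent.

Account A growth factor: (1 + 0.1183)^8 ≈ 2.44605714694; balance ≈ 227,483.3147.
Account B growth factor: e^(0.0265·8) = e^0.212 ≈ 1.23614788508; balance ≈ 114,961.7533.
Account A is larger by 112,521.5614.

Account A, by $112,521.56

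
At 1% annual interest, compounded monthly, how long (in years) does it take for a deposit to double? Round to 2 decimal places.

(1 + 0.000833333)^(12t) = 2.
12t = ln 2 / ln(1 + 0.000833333) ≈ 0.69315/0.000832986 ≈ 832.1231.
t ≈ 69.3436.

69.34 years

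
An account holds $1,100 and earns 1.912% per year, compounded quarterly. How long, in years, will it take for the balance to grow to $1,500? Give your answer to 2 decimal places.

16.26 years

We need (1 + 0.00478)^(4t) = 1.3636, so 4t = ln 1.3636 / ln 1.00478 ≈ 65.0409.
t ≈ 65.0409/4 = 16.2602 years.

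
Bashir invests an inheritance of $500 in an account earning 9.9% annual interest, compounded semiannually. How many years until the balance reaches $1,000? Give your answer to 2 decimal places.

We need (1 + 0.0495)^(2t) = 2, so 2t = ln 2 / ln 1.0495 ≈ 14.3468.
t ≈ 14.3468/2 = 7.1734 years.

7.17 years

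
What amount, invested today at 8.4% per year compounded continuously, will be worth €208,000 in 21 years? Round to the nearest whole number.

P = A·e^(−rt) = 208,000·e^(−1.764).
e^(−1.764) ≈ 0.171358058893, so P ≈ 35,642.4762.

€35,642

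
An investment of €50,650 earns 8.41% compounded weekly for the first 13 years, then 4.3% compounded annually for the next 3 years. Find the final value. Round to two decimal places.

€171,341.67

Phase 1: 50,650·(1 + 0.0841/52)^676 ≈ 151,011.5134.
Phase 2: 151,011.5134·(1 + 0.043)^3 ≈ 171,341.6660.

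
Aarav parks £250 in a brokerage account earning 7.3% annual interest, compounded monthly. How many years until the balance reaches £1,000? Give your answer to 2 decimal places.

19.05 years

(1 + 0.00608333)^(12t) = 1,000/250 = 4.
12t·ln(1 + 0.00608333) = ln(4); 12t = 1.3863/0.0060649 ≈ 228.5765.
t ≈ 19.0480 years.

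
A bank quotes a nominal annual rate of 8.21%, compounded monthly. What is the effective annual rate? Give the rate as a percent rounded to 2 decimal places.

EAR = (1 + 8.21%/12)^12 − 1 = (1 + 0.00684167)^12 − 1.
(1 + 0.00684167)^12 ≈ 1.085261, so EAR ≈ 8.52609%.

8.53%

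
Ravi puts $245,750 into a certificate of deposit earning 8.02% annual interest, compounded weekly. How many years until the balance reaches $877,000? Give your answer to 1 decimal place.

15.9 years

We need (1 + 0.00154231)^(52t) = 3.5687, so 52t = ln 3.5687 / ln 1.001542 ≈ 825.4987.
t ≈ 825.4987/52 = 15.8750 years.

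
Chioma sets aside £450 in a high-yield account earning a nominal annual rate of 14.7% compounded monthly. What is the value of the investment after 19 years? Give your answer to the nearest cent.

£7,224.83

Growth factor = (1 + 0.01225)^228 ≈ 16.05517636.
A ≈ 450 × 16.05517636 ≈ 7,224.8294.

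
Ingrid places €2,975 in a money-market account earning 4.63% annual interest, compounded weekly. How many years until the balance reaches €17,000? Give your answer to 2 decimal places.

We need (1 + 0.000890385)^(52t) = 5.7143, so 52t = ln 5.7143 / ln 1.00089 ≈ 1958.4179.
t ≈ 1958.4179/52 = 37.6619 years.

37.66 years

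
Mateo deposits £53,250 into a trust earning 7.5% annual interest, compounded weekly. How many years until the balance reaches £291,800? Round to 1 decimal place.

We need (1 + 0.00144231)^(52t) = 5.4798, so 52t = ln 5.4798 / ln 1.001442 ≈ 1180.2594.
t ≈ 1180.2594/52 = 22.6973 years.

22.7 years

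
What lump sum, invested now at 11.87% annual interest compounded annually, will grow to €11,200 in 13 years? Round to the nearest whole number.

Growth factor = (1 + 0.1187)^13 ≈ 4.298107714.
P = 11,200/4.298107714 ≈ 2,605.7979.

€2,606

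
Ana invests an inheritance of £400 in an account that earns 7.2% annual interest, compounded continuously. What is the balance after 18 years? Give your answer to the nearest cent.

A = P·e^(rt) = 400·e^(0.072·18) = 400·e^1.296.
e^1.296 ≈ 3.654648796, so A ≈ 1,461.8595.

£1,461.86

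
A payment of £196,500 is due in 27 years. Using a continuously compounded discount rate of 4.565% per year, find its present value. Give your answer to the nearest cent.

P = A·e^(−rt) = 196,500·e^(−1.23255).
e^(−1.23255) ≈ 0.291548181117, so P ≈ 57,289.2176.

£57,289.22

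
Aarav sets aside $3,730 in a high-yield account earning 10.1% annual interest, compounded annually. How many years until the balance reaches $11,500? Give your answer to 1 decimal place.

11.7 years

We need (1 + 0.101)^t = 3.0831, so t = ln 3.0831 / ln 1.101 ≈ 11.7019.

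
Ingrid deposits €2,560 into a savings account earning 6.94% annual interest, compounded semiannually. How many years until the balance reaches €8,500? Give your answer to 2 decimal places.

17.59 years

(1 + 0.0347)^(2t) = 8,500/2,560 = 3.3203.
2t·ln(1 + 0.0347) = ln(3.3203); 2t = 1.2001/0.0341115 ≈ 35.1804.
t ≈ 17.5902 years.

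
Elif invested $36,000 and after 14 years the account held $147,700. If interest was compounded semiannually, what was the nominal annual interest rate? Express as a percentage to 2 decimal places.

10.34%

(1 + r/2)^28 = 147,700/36,000 = 4.10278.
1 + r/2 = 4.10278^(1/28) ≈ 1.051709, so r/2 ≈ 0.0517091.
r ≈ 2·0.0517091 = 10.34183%.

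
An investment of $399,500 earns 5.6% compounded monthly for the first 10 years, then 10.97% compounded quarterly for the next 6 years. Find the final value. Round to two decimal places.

$1,337,085.17

Phase 1: 399,500·(1 + 0.056/12)^120 ≈ 698,483.2158.
Phase 2: 698,483.2158·(1 + 0.027425)^24 ≈ 1,337,085.1710.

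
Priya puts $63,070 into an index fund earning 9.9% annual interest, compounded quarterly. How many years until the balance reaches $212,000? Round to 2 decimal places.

(1 + 0.02475)^(4t) = 212,000/63,070 = 3.3613.
4t·ln(1 + 0.02475) = ln(3.3613); 4t = 1.2123/0.0244487 ≈ 49.5872.
t ≈ 12.3968 years.

12.40 years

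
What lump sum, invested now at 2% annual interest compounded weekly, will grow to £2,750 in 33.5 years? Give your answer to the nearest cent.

£1,407.38

Growth factor = (1 + 0.02/52)^1742 ≈ 1.953985605.
P = 2,750/1.953985605 ≈ 1,407.3799.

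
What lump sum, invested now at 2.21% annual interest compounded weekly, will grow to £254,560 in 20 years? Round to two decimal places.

Growth factor = (1 + 0.000425)^1040 ≈ 1.55566965869.
P = 254,560/1.55566965869 ≈ 163,633.7114.

£163,633.71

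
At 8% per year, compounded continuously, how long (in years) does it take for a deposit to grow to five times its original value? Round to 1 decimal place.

e^(0.08t) = 5, so 0.08t = ln 5 ≈ 1.6094.
t ≈ 1.6094/0.08 ≈ 20.1180.

20.1 years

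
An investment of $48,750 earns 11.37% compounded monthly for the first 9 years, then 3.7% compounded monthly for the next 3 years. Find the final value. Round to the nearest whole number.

$150,809

After 9 years at 11.37%: 48,750 × 2.76898969533 ≈ 134,988.2476.
Then 3 years at 3.7%: 134,988.2476 × 1.11720410109 ≈ 150,809.4239.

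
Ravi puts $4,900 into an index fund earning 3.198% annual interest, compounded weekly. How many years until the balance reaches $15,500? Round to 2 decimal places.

(1 + 0.000615)^(52t) = 15,500/4,900 = 3.1633.
52t·ln(1 + 0.000615) = ln(3.1633); 52t = 1.1516/0.000614811 ≈ 1873.1039.
t ≈ 36.0212 years.

36.02 years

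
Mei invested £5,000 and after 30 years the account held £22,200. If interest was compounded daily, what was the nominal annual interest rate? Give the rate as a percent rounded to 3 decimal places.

4.969%

(1 + r/365)^10950 = 22,200/5,000 = 4.44.
1 + r/365 = 4.44^(1/10950) ≈ 1.000136, so r/365 ≈ 0.000136142.
r ≈ 365·0.000136142 = 4.96919%.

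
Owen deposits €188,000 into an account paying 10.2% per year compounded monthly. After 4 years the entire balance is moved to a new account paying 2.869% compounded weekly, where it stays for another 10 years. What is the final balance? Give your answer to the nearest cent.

Phase 1: 188,000·(1 + 0.0085)^48 ≈ 282,228.6976.
Phase 2: 282,228.6976·(1 + 0.02869/52)^520 ≈ 375,980.9999.

€375,981.00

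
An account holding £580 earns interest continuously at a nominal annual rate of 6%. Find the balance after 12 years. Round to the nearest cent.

A = P·e^(rt) = 580·e^(0.06·12) = 580·e^0.72.
e^0.72 ≈ 2.054433211, so A ≈ 1,191.5713.

£1,191.57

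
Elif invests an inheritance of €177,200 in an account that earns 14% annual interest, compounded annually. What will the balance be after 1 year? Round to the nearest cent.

€202,008.00

Growth factor = (1 + 0.14)^1 ≈ 1.14.
A ≈ 177,200 × 1.14 ≈ 202,008.0000.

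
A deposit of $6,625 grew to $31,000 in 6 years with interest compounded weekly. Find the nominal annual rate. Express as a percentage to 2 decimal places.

25.78%

The 312-period growth factor is 31,000/6,625 = 4.67925.
r/52 = 4.67925^(1/312) − 1 ≈ 0.0049582, so r ≈ 52·0.0049582 = 25.78265%.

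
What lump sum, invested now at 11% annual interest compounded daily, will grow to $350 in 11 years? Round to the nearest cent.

$104.39

Growth factor = (1 + 0.11/365)^4015 ≈ 3.35287339.
P = 350/3.35287339 ≈ 104.3881.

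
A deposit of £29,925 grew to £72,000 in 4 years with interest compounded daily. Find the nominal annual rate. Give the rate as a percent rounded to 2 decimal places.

(1 + r/365)^1460 = 72,000/29,925 = 2.40602.
1 + r/365 = 2.40602^(1/1460) ≈ 1.000602, so r/365 ≈ 0.000601531.
r ≈ 365·0.000601531 = 21.95590%.

21.96%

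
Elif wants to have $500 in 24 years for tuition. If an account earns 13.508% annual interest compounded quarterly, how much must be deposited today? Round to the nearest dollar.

Periodic rate = 13.508%/4 = 0.03377; 96 periods.
P = 500/(1 + 0.03377)^96 ≈ 500/24.2491645 ≈ 20.6193.

$21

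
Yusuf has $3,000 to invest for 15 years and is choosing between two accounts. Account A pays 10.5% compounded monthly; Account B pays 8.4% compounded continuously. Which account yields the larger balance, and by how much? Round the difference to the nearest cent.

Account A, by $3,817.02

Account A growth factor: (1 + 0.00875)^180 ≈ 4.7977607966; balance ≈ 14,393.2824.
Account B growth factor: e^(0.084·15) = e^1.26 ≈ 3.5254214874; balance ≈ 10,576.2645.
Account A is larger by 3,817.0179.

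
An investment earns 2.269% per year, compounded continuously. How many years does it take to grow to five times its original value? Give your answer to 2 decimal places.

70.93 years

e^(0.02269t) = 5, so 0.02269t = ln 5 ≈ 1.6094.
t ≈ 1.6094/0.02269 ≈ 70.9316.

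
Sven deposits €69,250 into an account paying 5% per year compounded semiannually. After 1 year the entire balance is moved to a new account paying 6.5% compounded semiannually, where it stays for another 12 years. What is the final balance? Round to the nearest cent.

€156,757.73

After 1 years at 5%: 69,250 × 1.050625 ≈ 72,755.7812.
Then 12 years at 6.5%: 72,755.7812 × 2.15457416434 ≈ 156,757.7266.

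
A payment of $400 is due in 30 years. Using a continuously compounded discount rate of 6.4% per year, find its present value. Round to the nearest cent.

P = A·e^(−rt) = 400·e^(−1.92).
e^(−1.92) ≈ 0.146606962, so P ≈ 58.6428.

$58.64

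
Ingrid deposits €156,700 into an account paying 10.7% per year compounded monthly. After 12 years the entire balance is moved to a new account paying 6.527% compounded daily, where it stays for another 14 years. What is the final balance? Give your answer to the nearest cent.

Phase 1: 156,700·(1 + 0.107/12)^144 ≈ 562,641.3843.
Phase 2: 562,641.3843·(1 + 0.06527/365)^5110 ≈ 1,402,961.6707.

€1,402,961.67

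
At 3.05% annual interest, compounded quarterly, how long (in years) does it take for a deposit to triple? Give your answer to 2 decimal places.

(1 + 0.007625)^(4t) = 3.
4t = ln 3 / ln(1 + 0.007625) ≈ 1.0986/0.00759608 ≈ 144.6289.
t ≈ 36.1572.

36.16 years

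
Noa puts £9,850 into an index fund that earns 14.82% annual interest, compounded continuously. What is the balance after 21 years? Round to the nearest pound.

£221,334

A = P·e^(rt) = 9,850·e^(0.1482·21) = 9,850·e^3.1122.
e^3.1122 ≈ 22.4704249972, so A ≈ 221,333.6862.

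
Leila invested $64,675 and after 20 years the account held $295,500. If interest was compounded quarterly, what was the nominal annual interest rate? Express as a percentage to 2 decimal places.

The 80-period growth factor is 295,500/64,675 = 4.569.
r/4 = 4.569^(1/80) − 1 ≈ 0.0191727, so r ≈ 4·0.0191727 = 7.66906%.

7.67%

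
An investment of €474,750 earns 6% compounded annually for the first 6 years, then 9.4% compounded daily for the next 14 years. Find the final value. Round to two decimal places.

After 6 years at 6%: 474,750 × 1.418519112256 ≈ 673,441.9485.
Then 14 years at 9.4%: 673,441.9485 × 3.727845942581 ≈ 2,510,487.8354.

€2,510,487.84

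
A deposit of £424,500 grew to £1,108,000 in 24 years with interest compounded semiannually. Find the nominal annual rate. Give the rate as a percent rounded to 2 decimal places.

4.04%

(1 + r/2)^48 = 1,108,000/424,500 = 2.61013.
1 + r/2 = 2.61013^(1/48) ≈ 1.020189, so r/2 ≈ 0.0201886.
r ≈ 2·0.0201886 = 4.03772%.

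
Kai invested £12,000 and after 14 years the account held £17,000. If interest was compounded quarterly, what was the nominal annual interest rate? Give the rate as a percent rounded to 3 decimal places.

2.496%

The 56-period growth factor is 17,000/12,000 = 1.41667.
r/4 = 1.41667^(1/56) − 1 ≈ 0.00623915, so r ≈ 4·0.00623915 = 2.49566%.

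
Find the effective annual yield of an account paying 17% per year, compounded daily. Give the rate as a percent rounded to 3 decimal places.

18.526%

EAR = (1 + 17%/365)^365 − 1 = (1 + 0.000465753)^365 − 1.
(1 + 0.000465753)^365 ≈ 1.185258, so EAR ≈ 18.52579%.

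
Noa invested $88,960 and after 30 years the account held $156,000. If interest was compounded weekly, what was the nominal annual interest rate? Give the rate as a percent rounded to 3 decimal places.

1.873%

(1 + r/52)^1560 = 156,000/88,960 = 1.7536.
1 + r/52 = 1.7536^(1/1560) ≈ 1.00036, so r/52 ≈ 0.000360109.
r ≈ 52·0.000360109 = 1.87257%.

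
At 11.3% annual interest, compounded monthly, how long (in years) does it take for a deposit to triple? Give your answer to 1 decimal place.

(1 + 0.00941667)^(12t) = 3.
12t = ln 3 / ln(1 + 0.00941667) ≈ 1.0986/0.00937261 ≈ 117.2152.
t ≈ 9.7679.

9.8 years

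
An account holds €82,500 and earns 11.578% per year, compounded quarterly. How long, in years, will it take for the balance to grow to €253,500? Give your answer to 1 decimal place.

9.8 years

We need (1 + 0.028945)^(4t) = 3.0727, so 4t = ln 3.0727 / ln 1.028945 ≈ 39.3413.
t ≈ 39.3413/4 = 9.8353 years.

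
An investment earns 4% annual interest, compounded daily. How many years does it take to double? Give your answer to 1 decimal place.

17.3 years

(1 + 0.000109589)^(365t) = 2.
365t = ln 2 / ln(1 + 0.000109589) ≈ 0.69315/0.000109583 ≈ 6325.3146.
t ≈ 17.3296.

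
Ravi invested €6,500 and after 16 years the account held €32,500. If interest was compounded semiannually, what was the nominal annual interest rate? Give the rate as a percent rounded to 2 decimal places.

10.32%

The 32-period growth factor is 32,500/6,500 = 5.
r/2 = 5^(1/32) − 1 ≈ 0.0515812, so r ≈ 2·0.0515812 = 10.31624%.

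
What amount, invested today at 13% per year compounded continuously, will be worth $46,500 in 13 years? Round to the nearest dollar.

$8,580

P = A·e^(−rt) = 46,500·e^(−1.69).
e^(−1.69) ≈ 0.18451952399, so P ≈ 8,580.1579.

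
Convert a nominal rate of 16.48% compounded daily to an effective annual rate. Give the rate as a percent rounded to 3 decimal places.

EAR = (1 + 16.48%/365)^365 − 1 = (1 + 0.000451507)^365 − 1.
(1 + 0.000451507)^365 ≈ 1.179113, so EAR ≈ 17.91134%.

17.911%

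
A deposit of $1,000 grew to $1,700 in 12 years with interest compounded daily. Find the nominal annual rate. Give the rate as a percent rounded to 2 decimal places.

4.42%

(1 + r/365)^4380 = 1,700/1,000 = 1.7.
1 + r/365 = 1.7^(1/4380) ≈ 1.000121, so r/365 ≈ 0.000121155.
r ≈ 365·0.000121155 = 4.42217%.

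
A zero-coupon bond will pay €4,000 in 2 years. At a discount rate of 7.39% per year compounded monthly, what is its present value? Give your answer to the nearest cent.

€3,451.98

Growth factor = (1 + 0.0739/12)^24 ≈ 1.158755702.
P = 4,000/1.158755702 ≈ 3,451.9787.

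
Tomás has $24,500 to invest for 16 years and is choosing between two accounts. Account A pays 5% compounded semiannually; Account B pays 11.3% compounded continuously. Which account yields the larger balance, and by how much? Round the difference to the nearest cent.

Account B, by $95,414.80

Account A growth factor: (1 + 0.025)^32 ≈ 2.2037569378; balance ≈ 53,992.0450.
Account B growth factor: e^(0.113·16) = e^1.808 ≈ 6.09823875012; balance ≈ 149,406.8494.
Account B is larger by 95,414.8044.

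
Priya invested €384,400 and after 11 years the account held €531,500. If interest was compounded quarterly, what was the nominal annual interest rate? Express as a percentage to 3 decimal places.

The 44-period growth factor is 531,500/384,400 = 1.38267.
r/4 = 1.38267^(1/44) − 1 ≈ 0.00739126, so r ≈ 4·0.00739126 = 2.95650%.

2.957%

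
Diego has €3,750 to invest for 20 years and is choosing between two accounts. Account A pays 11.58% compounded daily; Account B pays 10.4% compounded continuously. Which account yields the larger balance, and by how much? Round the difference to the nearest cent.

Account A growth factor: (1 + 0.1158/365)^7300 ≈ 10.131330886; balance ≈ 37,992.4908.
Account B growth factor: e^(0.104·20) = e^2.08 ≈ 8.0044689143; balance ≈ 30,016.7584.
Account A is larger by 7,975.7324.

Account A, by €7,975.73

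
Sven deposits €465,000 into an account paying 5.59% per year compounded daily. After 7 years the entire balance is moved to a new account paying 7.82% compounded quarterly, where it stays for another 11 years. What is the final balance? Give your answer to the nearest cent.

€1,611,961.43

After 7 years at 5.59%: 465,000 × 1.47885780897 ≈ 687,668.8812.
Then 11 years at 7.82%: 687,668.8812 × 2.344095359011 ≈ 1,611,961.4329.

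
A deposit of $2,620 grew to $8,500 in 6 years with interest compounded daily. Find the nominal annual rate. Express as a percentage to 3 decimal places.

The 2190-period growth factor is 8,500/2,620 = 3.24427.
r/365 = 3.24427^(1/2190) − 1 ≈ 0.000537538, so r ≈ 365·0.000537538 = 19.62014%.

19.620%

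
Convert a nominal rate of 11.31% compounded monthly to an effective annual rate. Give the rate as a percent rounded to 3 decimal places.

EAR = (1 + 11.31%/12)^12 − 1 = (1 + 0.009425)^12 − 1.
(1 + 0.009425)^12 ≈ 1.119151, so EAR ≈ 11.91510%.

11.915%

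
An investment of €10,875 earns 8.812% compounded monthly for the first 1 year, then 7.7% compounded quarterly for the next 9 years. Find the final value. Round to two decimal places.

€23,586.60

Phase 1: 10,875·(1 + 0.08812/12)^12 ≈ 11,872.9726.
Phase 2: 11,872.9726·(1 + 0.01925)^36 ≈ 23,586.6026.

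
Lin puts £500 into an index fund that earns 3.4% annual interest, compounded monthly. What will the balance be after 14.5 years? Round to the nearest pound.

Growth factor = (1 + 0.034/12)^174 ≈ 1.63607961.
A ≈ 500 × 1.63607961 ≈ 818.0398.

£818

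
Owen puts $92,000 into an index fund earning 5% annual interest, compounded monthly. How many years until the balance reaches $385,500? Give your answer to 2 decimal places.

28.71 years

(1 + 0.00416667)^(12t) = 385,500/92,000 = 4.1902.
12t·ln(1 + 0.00416667) = ln(4.1902); 12t = 1.4328/0.00415801 ≈ 344.5765.
t ≈ 28.7147 years.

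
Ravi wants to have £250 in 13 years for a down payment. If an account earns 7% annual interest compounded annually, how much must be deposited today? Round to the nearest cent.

£103.74

Growth factor = (1 + 0.07)^13 ≈ 2.409845.
P = 250/2.409845 ≈ 103.7411.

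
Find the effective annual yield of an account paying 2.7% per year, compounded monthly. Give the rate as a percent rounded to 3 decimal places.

One year is 12 periods at 0.00225 each: (1 + 0.00225)^12 ≈ 1.027337.
EAR = 1.027337 − 1 ≈ 2.73366%.

2.734%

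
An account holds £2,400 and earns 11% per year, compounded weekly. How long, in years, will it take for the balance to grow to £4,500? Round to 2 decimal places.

5.72 years

We need (1 + 0.00211538)^(52t) = 1.875, so 52t = ln 1.875 / ln 1.002115 ≈ 297.4747.
t ≈ 297.4747/52 = 5.7207 years.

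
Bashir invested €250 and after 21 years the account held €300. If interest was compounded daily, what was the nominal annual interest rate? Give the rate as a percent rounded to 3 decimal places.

0.868%

The 7665-period growth factor is 300/250 = 1.2.
r/365 = 1.2^(1/7665) − 1 ≈ 0.0000237865, so r ≈ 365·0.0000237865 = 0.86821%.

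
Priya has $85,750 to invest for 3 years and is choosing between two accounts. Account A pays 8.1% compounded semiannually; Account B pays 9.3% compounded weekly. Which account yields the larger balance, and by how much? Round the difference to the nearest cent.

Account B, by $4,502.27

Account A growth factor: (1 + 0.0405)^6 ≈ 1.26897336699; balance ≈ 108,814.4662.
Account B growth factor: (1 + 0.093/52)^156 ≈ 1.32147799935; balance ≈ 113,316.7384.
Account B is larger by 4,502.2722.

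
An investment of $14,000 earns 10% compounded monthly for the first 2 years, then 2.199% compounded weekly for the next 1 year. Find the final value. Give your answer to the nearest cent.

Phase 1: 14,000·(1 + 0.1/12)^24 ≈ 17,085.4735.
Phase 2: 17,085.4735·(1 + 0.02199/52)^52 ≈ 17,465.2632.

$17,465.26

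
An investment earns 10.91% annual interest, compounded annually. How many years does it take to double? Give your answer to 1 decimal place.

(1 + 0.1091)^t = 2.
t = ln 2 / ln(1 + 0.1091) ≈ 0.69315/0.103549 ≈ 6.6939.

6.7 years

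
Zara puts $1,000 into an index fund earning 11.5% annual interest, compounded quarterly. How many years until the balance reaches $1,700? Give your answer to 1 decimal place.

4.7 years

We need (1 + 0.02875)^(4t) = 1.7, so 4t = ln 1.7 / ln 1.02875 ≈ 18.7207.
t ≈ 18.7207/4 = 4.6802 years.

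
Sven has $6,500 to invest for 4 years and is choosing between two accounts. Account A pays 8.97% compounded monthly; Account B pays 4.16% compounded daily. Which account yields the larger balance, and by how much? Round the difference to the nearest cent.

Account A, by $1,616.34

A: (1 + 0.007475)^48 ≈ 1.429701427, so 6,500 × 1.429701427 ≈ 9,293.0593.
B: (1 + 0.0416/365)^1460 ≈ 1.181034227, so 6,500 × 1.181034227 ≈ 7,676.7225.
Difference ≈ 1,616.3368 in favor of A.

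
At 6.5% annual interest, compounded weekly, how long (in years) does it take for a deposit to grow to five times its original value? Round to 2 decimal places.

24.78 years

(1 + 0.00125)^(52t) = 5.
52t = ln 5 / ln(1 + 0.00125) ≈ 1.6094/0.00124922 ≈ 1288.3549.
t ≈ 24.7761.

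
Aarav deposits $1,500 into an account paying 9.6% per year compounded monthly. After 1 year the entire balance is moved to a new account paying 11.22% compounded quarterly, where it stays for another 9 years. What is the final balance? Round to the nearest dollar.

$4,468

Phase 1: 1,500·(1 + 0.008)^12 ≈ 1,650.5080.
Phase 2: 1,650.5080·(1 + 0.02805)^36 ≈ 4,468.1752.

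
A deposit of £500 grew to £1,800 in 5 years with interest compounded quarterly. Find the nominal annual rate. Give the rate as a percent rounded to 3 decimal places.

(1 + r/4)^20 = 1,800/500 = 3.6.
1 + r/4 = 3.6^(1/20) ≈ 1.066142, so r/4 ≈ 0.0661422.
r ≈ 4·0.0661422 = 26.45687%.

26.457%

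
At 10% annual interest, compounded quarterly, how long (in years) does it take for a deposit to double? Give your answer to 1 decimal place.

7.0 years

(1 + 0.025)^(4t) = 2.
4t = ln 2 / ln(1 + 0.025) ≈ 0.69315/0.0246926 ≈ 28.0710.
t ≈ 7.0178.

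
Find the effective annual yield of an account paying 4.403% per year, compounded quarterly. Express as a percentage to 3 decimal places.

4.476%

EAR = (1 + 4.403%/4)^4 − 1 = (1 + 0.0110075)^4 − 1.
(1 + 0.0110075)^4 ≈ 1.044762, so EAR ≈ 4.47623%.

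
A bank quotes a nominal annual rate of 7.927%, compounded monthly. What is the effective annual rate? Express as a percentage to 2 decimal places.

8.22%

One year is 12 periods at 0.00660583 each: (1 + 0.00660583)^12 ≈ 1.082214.
EAR = 1.082214 − 1 ≈ 8.22144%.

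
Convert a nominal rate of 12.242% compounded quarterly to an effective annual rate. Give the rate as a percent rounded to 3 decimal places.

12.816%

One year is 4 periods at 0.030605 each: (1 + 0.030605)^4 ≈ 1.128156.
EAR = 1.128156 − 1 ≈ 12.81555%.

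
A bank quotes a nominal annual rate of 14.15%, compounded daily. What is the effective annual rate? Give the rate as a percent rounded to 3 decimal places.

EAR = (1 + 14.15%/365)^365 − 1 = (1 + 0.000387671)^365 − 1.
(1 + 0.000387671)^365 ≈ 1.151969, so EAR ≈ 15.19689%.

15.197%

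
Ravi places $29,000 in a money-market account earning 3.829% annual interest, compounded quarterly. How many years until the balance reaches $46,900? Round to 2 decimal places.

We need (1 + 0.0095725)^(4t) = 1.6172, so 4t = ln 1.6172 / ln 1.009572 ≈ 50.4590.
t ≈ 50.4590/4 = 12.6148 years.

12.61 years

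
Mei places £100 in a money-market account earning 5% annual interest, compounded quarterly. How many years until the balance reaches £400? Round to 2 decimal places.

27.90 years

(1 + 0.0125)^(4t) = 400/100 = 4.
4t·ln(1 + 0.0125) = ln(4); 4t = 1.3863/0.0124225 ≈ 111.5953.
t ≈ 27.8988 years.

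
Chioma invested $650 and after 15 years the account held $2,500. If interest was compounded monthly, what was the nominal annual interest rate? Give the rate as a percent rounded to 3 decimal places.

9.014%

(1 + r/12)^180 = 2,500/650 = 3.84615.
1 + r/12 = 3.84615^(1/180) ≈ 1.007512, so r/12 ≈ 0.00751182.
r ≈ 12·0.00751182 = 9.01418%.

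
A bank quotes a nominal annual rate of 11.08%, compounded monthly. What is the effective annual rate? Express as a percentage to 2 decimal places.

11.66%

EAR = (1 + 11.08%/12)^12 − 1 = (1 + 0.00923333)^12 − 1.
(1 + 0.00923333)^12 ≈ 1.116604, so EAR ≈ 11.66036%.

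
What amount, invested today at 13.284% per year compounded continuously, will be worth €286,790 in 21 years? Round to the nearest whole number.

P = A·e^(−rt) = 286,790·e^(−2.78964).
e^(−2.78964) ≈ 0.0614433295326, so P ≈ 17,621.3325.

€17,621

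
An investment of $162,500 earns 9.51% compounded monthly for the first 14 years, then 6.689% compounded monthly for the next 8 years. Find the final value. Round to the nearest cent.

After 14 years at 9.51%: 162,500 × 3.766522025522 ≈ 612,059.8291.
Then 8 years at 6.689%: 612,059.8291 × 1.705117622563 ≈ 1,043,634.0007.

$1,043,634.00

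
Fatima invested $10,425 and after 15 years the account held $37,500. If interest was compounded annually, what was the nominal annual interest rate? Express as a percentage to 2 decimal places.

(1 + r)^15 = 37,500/10,425 = 3.59712.
1 + r = 3.59712^(1/15) ≈ 1.08909, so r ≈ 0.0890898.
r ≈ 8.90898%.

8.91%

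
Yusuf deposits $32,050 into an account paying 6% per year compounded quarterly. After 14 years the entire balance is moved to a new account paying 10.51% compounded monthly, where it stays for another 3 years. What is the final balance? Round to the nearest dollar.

$100,986

After 14 years at 6%: 32,050 × 2.30196314378 ≈ 73,777.9188.
Then 3 years at 10.51%: 73,777.9188 × 1.36879016468 ≈ 100,986.4896.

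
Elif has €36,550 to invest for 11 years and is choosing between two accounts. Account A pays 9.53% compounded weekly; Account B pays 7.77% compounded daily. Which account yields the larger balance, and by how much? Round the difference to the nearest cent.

Account A, by €18,260.61

A: (1 + 0.0953/52)^572 ≈ 2.85006148114, so 36,550 × 2.85006148114 ≈ 104,169.7471.
B: (1 + 0.0777/365)^4015 ≈ 2.350455267, so 36,550 × 2.350455267 ≈ 85,909.1400.
Difference ≈ 18,260.6071 in favor of A.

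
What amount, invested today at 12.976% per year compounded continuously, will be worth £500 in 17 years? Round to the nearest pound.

£55

P = A·e^(−rt) = 500·e^(−2.20592).
e^(−2.20592) ≈ 0.110149141, so P ≈ 55.0746.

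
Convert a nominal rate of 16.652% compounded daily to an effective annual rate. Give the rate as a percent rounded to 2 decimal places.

EAR = (1 + 16.652%/365)^365 − 1 = (1 + 0.000456219)^365 − 1.
(1 + 0.000456219)^365 ≈ 1.181142, so EAR ≈ 18.11423%.

18.11%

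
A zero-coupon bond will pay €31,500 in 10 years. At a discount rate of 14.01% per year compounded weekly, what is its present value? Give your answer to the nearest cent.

€7,774.67

Periodic rate = 14.01%/52 = 0.00269423; 520 periods.
P = 31,500/(1 + 0.1401/52)^520 ≈ 31,500/4.0516170556 ≈ 7,774.6736.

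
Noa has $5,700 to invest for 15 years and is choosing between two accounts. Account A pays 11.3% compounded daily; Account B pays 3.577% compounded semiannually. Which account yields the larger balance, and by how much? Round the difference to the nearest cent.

Account A, by $21,336.30

A: (1 + 0.113/365)^5475 ≈ 5.4452173744, so 5,700 × 5.4452173744 ≈ 31,037.7390.
B: (1 + 0.017885)^30 ≈ 1.70200736, so 5,700 × 1.70200736 ≈ 9,701.4420.
Difference ≈ 21,336.2971 in favor of A.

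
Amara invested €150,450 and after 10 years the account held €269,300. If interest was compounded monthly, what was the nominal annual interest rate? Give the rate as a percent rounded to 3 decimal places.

5.836%

(1 + r/12)^120 = 269,300/150,450 = 1.78996.
1 + r/12 = 1.78996^(1/120) ≈ 1.004863, so r/12 ≈ 0.00486341.
r ≈ 12·0.00486341 = 5.83610%.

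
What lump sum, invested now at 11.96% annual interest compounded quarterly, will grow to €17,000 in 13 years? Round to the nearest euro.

€3,674

Periodic rate = 11.96%/4 = 0.0299; 52 periods.
P = 17,000/(1 + 0.0299)^52 ≈ 17,000/4.6274637313 ≈ 3,673.7187.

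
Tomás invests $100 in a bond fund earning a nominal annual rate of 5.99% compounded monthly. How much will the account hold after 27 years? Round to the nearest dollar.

$502

Growth factor = (1 + 0.0599/12)^324 ≈ 5.01923169.
A ≈ 100 × 5.01923169 ≈ 501.9232.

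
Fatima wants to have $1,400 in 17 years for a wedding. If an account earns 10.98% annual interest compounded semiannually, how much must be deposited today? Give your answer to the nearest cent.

Growth factor = (1 + 0.0549)^34 ≈ 6.154374772.
P = 1,400/6.154374772 ≈ 227.4805.

$227.48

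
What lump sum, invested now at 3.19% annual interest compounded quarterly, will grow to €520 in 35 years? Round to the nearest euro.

€171

Growth factor = (1 + 0.007975)^140 ≈ 3.04065054.
P = 520/3.04065054 ≈ 171.0160.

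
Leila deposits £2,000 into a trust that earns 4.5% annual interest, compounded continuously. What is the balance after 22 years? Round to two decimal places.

A = P·e^(rt) = 2,000·e^(0.045·22) = 2,000·e^0.99.
e^0.99 ≈ 2.691234472, so A ≈ 5,382.4689.

£5,382.47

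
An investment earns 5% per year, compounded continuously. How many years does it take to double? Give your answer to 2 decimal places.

13.86 years

e^(0.05t) = 2, so 0.05t = ln 2 ≈ 0.69315.
t ≈ 0.69315/0.05 ≈ 13.8629.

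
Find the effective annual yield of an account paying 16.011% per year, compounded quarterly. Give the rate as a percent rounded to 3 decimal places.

16.998%

One year is 4 periods at 0.0400275 each: (1 + 0.0400275)^4 ≈ 1.169982.
EAR = 1.169982 − 1 ≈ 16.99823%.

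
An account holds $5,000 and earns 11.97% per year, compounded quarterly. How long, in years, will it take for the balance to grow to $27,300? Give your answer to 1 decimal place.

14.4 years

We need (1 + 0.029925)^(4t) = 5.46, so 4t = ln 5.46 / ln 1.029925 ≈ 57.5680.
t ≈ 57.5680/4 = 14.3920 years.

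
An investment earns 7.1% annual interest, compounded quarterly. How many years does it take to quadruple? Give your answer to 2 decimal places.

19.70 years

(1 + 0.01775)^(4t) = 4.
4t = ln 4 / ln(1 + 0.01775) ≈ 1.3863/0.0175943 ≈ 78.7922.
t ≈ 19.6981.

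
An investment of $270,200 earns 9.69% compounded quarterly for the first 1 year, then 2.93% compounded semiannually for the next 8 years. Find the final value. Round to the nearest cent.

$375,255.43

Phase 1: 270,200·(1 + 0.024225)^4 ≈ 297,349.2404.
Phase 2: 297,349.2404·(1 + 0.01465)^16 ≈ 375,255.4330.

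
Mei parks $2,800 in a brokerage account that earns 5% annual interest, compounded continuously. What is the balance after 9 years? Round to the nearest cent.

A = P·e^(rt) = 2,800·e^(0.05·9) = 2,800·e^0.45.
e^0.45 ≈ 1.568312185, so A ≈ 4,391.2741.

$4,391.27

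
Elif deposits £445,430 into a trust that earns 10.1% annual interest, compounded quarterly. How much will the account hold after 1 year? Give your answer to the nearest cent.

£492,151.23

Periodic rate = 10.1%/4 = 0.02525; periods = 4·1 = 4.
A = 445,430·(1 + 0.02525)^4 ≈ 445,430·1.1048901753 ≈ 492,151.2308.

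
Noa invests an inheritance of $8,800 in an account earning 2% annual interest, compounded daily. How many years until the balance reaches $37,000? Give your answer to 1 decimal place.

71.8 years

We need (1 + 0.0000547945)^(365t) = 4.2045, so 365t = ln 4.2045 / ln 1.000055 ≈ 26210.7511.
t ≈ 26210.7511/365 = 71.8103 years.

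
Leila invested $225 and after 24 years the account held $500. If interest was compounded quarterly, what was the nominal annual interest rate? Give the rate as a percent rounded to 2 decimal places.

3.34%

(1 + r/4)^96 = 500/225 = 2.22222.
1 + r/4 = 2.22222^(1/96) ≈ 1.008352, so r/4 ≈ 0.00835248.
r ≈ 4·0.00835248 = 3.34099%.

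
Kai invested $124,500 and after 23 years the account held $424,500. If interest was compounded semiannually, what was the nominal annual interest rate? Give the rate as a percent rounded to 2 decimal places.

5.40%

(1 + r/2)^46 = 424,500/124,500 = 3.40964.
1 + r/2 = 3.40964^(1/46) ≈ 1.027024, so r/2 ≈ 0.0270241.
r ≈ 2·0.0270241 = 5.40481%.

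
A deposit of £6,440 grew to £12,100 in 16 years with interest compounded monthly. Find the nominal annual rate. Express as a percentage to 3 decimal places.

3.948%

The 192-period growth factor is 12,100/6,440 = 1.87888.
r/12 = 1.87888^(1/192) − 1 ≈ 0.00329018, so r ≈ 12·0.00329018 = 3.94821%.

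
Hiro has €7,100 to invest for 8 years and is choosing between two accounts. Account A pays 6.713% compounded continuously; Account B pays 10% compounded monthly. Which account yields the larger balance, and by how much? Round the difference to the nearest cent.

A: e^(0.06713·8) = e^0.53704 ≈ 1.7109349919, so 7,100 × 1.7109349919 ≈ 12,147.6384.
B: (1 + 0.1/12)^96 ≈ 2.218175631, so 7,100 × 2.218175631 ≈ 15,749.0470.
Difference ≈ 3,601.4085 in favor of B.

Account B, by €3,601.41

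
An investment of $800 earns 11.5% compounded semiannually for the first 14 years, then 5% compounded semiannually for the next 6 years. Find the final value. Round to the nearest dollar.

$5,148

After 14 years at 11.5%: 800 × 4.78465391 ≈ 3,827.7231.
Then 6 years at 5%: 3,827.7231 × 1.344888824 ≈ 5,147.8621.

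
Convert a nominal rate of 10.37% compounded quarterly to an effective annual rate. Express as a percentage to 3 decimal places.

EAR = (1 + 10.37%/4)^4 − 1 = (1 + 0.025925)^4 − 1.
(1 + 0.025925)^4 ≈ 1.107803, so EAR ≈ 10.78028%.

10.780%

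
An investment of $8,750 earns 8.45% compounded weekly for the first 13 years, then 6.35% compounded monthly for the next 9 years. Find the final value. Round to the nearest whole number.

After 13 years at 8.45%: 8,750 × 2.9969899485 ≈ 26,223.6620.
Then 9 years at 6.35%: 26,223.6620 × 1.7682550617 ≈ 46,370.1232.

$46,370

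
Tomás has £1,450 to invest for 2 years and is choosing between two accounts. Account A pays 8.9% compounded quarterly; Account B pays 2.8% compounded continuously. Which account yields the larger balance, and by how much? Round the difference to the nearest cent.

A: (1 + 0.02225)^8 ≈ 1.192496063, so 1,450 × 1.192496063 ≈ 1,729.1193.
B: e^(0.028·2) = e^0.056 ≈ 1.057597684, so 1,450 × 1.057597684 ≈ 1,533.5166.
Difference ≈ 195.6026 in favor of A.

Account A, by £195.60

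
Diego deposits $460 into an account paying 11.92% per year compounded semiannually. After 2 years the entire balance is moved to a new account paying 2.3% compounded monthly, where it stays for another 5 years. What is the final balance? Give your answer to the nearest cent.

$650.46

After 2 years at 11.92%: 460 × 1.26057241 ≈ 579.8633.
Then 5 years at 2.3%: 579.8633 × 1.12174996 ≈ 650.4616.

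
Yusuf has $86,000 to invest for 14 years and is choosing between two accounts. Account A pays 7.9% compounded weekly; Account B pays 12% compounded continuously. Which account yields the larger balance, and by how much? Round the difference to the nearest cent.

Account B, by $201,742.78

Account A growth factor: (1 + 0.079/52)^728 ≈ 3.01970974343; balance ≈ 259,695.0379.
Account B growth factor: e^(0.12·14) = e^1.68 ≈ 5.36555597112; balance ≈ 461,437.8135.
Account B is larger by 201,742.7756.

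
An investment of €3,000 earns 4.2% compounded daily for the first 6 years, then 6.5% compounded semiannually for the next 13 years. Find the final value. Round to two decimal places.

Phase 1: 3,000·(1 + 0.042/365)^2190 ≈ 3,859.7322.
Phase 2: 3,859.7322·(1 + 0.0325)^26 ≈ 8,865.4082.

€8,865.41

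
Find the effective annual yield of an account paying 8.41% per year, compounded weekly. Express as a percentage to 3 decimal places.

One year is 52 periods at 0.00161731 each: (1 + 0.00161731)^52 ≈ 1.087664.
EAR = 1.087664 − 1 ≈ 8.76638%.

8.766%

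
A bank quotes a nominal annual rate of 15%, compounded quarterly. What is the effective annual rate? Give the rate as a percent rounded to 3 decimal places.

One year is 4 periods at 0.0375 each: (1 + 0.0375)^4 ≈ 1.15865.
EAR = 1.15865 − 1 ≈ 15.86504%.

15.865%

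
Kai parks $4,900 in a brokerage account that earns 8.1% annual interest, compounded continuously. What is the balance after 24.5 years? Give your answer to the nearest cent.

A = P·e^(rt) = 4,900·e^(0.081·24.5) = 4,900·e^1.9845.
e^1.9845 ≈ 7.2754087715, so A ≈ 35,649.5030.

$35,649.50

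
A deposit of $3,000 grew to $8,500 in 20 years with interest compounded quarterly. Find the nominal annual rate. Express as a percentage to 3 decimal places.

5.241%

The 80-period growth factor is 8,500/3,000 = 2.83333.
r/4 = 2.83333^(1/80) − 1 ≈ 0.0131033, so r ≈ 4·0.0131033 = 5.24131%.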